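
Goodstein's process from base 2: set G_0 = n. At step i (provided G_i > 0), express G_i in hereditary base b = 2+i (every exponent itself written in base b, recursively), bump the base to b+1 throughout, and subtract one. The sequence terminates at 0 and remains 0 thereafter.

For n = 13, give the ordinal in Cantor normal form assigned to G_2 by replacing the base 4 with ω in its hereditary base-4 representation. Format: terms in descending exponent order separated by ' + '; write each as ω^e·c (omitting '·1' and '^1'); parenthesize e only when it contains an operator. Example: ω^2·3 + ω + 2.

(0) 13|_2 = 2^(2 + 1) + 2^2 + 1 ↦ 3^(3 + 1) + 3^3 + 1|_3 = 109 ⇒ 108
(1) 108|_3 = 3^(3 + 1) + 3^3 ↦ 4^(4 + 1) + 4^4|_4 = 1280 ⇒ 1279
(2) 1279|_4 = 4^(4 + 1) + 3·4^3 + 3·4^2 + 3·4 + 3 ↦ 5^(5 + 1) + 3·5^3 + 3·5^2 + 3·5 + 3|_5 = 16093 ⇒ 16092

ω^(ω + 1) + ω^3·3 + ω^2·3 + ω·3 + 3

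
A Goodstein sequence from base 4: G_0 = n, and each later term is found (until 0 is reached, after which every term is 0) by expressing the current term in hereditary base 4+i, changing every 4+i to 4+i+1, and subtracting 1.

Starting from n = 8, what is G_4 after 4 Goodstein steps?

i=0: 8 = 2·4 (b=4); 4→5: 2·5 = 10; 10−1 = 9
i=1: 9 = 5 + 4 (b=5); 5→6: 6 + 4 = 10; 10−1 = 9
i=2: 9 = 6 + 3 (b=6); 6→7: 7 + 3 = 10; 10−1 = 9
i=3: 9 = 7 + 2 (b=7); 7→8: 8 + 2 = 10; 10−1 = 9
i=4: 9 = 8 + 1 (b=8); 8→9: 9 + 1 = 10; 10−1 = 9

9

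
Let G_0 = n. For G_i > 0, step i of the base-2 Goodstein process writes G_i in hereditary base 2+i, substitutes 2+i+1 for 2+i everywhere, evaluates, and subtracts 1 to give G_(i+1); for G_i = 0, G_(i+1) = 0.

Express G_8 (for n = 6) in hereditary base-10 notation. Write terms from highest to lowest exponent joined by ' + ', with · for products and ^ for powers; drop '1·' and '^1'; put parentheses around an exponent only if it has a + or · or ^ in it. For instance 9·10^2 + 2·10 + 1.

G_0=6  [base 2] 2^2 + 2  →[2↦3]→  3^3 + 3 = 30  −1 ⇒ G_1=29
G_1=29  [base 3] 3^3 + 2  →[3↦4]→  4^4 + 2 = 258  −1 ⇒ G_2=257
G_2=257  [base 4] 4^4 + 1  →[4↦5]→  5^5 + 1 = 3126  −1 ⇒ G_3=3125
G_3=3125  [base 5] 5^5  →[5↦6]→  6^6 = 46656  −1 ⇒ G_4=46655
G_4=46655  [base 6] 5·6^5 + 5·6^4 + 5·6^3 + 5·6^2 + 5·6 + 5  →[6↦7]→  5·7^5 + 5·7^4 + 5·7^3 + 5·7^2 + 5·7 + 5 = 98040  −1 ⇒ G_5=98039
G_5=98039  [base 7] 5·7^5 + 5·7^4 + 5·7^3 + 5·7^2 + 5·7 + 4  →[7↦8]→  5·8^5 + 5·8^4 + 5·8^3 + 5·8^2 + 5·8 + 4 = 187244  −1 ⇒ G_6=187243
G_6=187243  [base 8] 5·8^5 + 5·8^4 + 5·8^3 + 5·8^2 + 5·8 + 3  →[8↦9]→  5·9^5 + 5·9^4 + 5·9^3 + 5·9^2 + 5·9 + 3 = 332148  −1 ⇒ G_7=332147
G_7=332147  [base 9] 5·9^5 + 5·9^4 + 5·9^3 + 5·9^2 + 5·9 + 2  →[9↦10]→  5·10^5 + 5·10^4 + 5·10^3 + 5·10^2 + 5·10 + 2 = 555552  −1 ⇒ G_8=555551
G_8=555551  [base 10] 5·10^5 + 5·10^4 + 5·10^3 + 5·10^2 + 5·10 + 1  →[10↦11]→  5·11^5 + 5·11^4 + 5·11^3 + 5·11^2 + 5·11 + 1 = 885776  −1 ⇒ G_9=885775

5·10^5 + 5·10^4 + 5·10^3 + 5·10^2 + 5·10 + 1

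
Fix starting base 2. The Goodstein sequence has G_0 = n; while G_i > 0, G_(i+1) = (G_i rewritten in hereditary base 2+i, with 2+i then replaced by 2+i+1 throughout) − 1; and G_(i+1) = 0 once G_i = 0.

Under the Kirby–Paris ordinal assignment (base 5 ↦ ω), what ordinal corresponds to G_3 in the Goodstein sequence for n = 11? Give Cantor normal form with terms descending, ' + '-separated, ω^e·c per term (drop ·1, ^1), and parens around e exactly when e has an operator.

(0) 11|_2 = 2^(2 + 1) + 2 + 1 ↦ 3^(3 + 1) + 3 + 1|_3 = 85 ⇒ 84
(1) 84|_3 = 3^(3 + 1) + 3 ↦ 4^(4 + 1) + 4|_4 = 1028 ⇒ 1027
(2) 1027|_4 = 4^(4 + 1) + 3 ↦ 5^(5 + 1) + 3|_5 = 15628 ⇒ 15627
(3) 15627|_5 = 5^(5 + 1) + 2 ↦ 6^(6 + 1) + 2|_6 = 279938 ⇒ 279937

ω^(ω + 1) + 2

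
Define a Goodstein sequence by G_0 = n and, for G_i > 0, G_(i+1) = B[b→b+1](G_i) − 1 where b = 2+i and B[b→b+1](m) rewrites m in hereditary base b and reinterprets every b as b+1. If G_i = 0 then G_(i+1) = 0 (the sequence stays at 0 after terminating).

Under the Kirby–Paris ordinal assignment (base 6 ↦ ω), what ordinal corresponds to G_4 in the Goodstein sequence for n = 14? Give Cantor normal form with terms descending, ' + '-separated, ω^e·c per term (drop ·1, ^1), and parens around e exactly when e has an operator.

base 2: 14 = 2^(2 + 1) + 2^2 + 2; at 3: 3^(3 + 1) + 3^3 + 3 = 111; next = 110
base 3: 110 = 3^(3 + 1) + 3^3 + 2; at 4: 4^(4 + 1) + 4^4 + 2 = 1282; next = 1281
base 4: 1281 = 4^(4 + 1) + 4^4 + 1; at 5: 5^(5 + 1) + 5^5 + 1 = 18751; next = 18750
base 5: 18750 = 5^(5 + 1) + 5^5; at 6: 6^(6 + 1) + 6^6 = 326592; next = 326591
base 6: 326591 = 6^(6 + 1) + 5·6^5 + 5·6^4 + 5·6^3 + 5·6^2 + 5·6 + 5; at 7: 7^(7 + 1) + 5·7^5 + 5·7^4 + 5·7^3 + 5·7^2 + 5·7 + 5 = 5862841; next = 5862840

ω^(ω + 1) + ω^5·5 + ω^4·5 + ω^3·5 + ω^2·5 + ω·5 + 5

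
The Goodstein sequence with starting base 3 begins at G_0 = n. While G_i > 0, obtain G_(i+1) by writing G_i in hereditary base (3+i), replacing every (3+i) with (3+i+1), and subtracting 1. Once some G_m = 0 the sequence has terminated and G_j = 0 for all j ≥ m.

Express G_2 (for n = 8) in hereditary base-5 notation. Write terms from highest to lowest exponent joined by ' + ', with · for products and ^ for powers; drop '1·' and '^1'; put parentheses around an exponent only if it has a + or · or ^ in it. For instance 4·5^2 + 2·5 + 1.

[0] 8 ≡ 2·3 + 2 (base 3). Lift 4: 10. −1: 9.
[1] 9 ≡ 2·4 + 1 (base 4). Lift 5: 11. −1: 10.

2·5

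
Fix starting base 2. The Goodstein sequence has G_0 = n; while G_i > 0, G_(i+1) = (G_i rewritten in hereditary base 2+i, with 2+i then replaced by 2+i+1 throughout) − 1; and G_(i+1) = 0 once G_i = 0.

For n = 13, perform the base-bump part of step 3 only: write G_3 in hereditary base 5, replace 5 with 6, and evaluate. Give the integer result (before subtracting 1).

280712

[0] 13 ≡ 2^(2 + 1) + 2^2 + 1 (base 2). Lift 3: 109. −1: 108.
[1] 108 ≡ 3^(3 + 1) + 3^3 (base 3). Lift 4: 1280. −1: 1279.
[2] 1279 ≡ 4^(4 + 1) + 3·4^3 + 3·4^2 + 3·4 + 3 (base 4). Lift 5: 16093. −1: 16092.
[3] 16092 ≡ 5^(5 + 1) + 3·5^3 + 3·5^2 + 3·5 + 2 (base 5). Lift 6: 280712. −1: 280711.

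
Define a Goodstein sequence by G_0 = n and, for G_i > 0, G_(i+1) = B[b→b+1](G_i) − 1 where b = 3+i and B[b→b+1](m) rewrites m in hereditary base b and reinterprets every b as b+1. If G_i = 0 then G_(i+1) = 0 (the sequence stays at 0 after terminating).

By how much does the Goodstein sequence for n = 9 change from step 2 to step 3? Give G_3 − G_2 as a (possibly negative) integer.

G_0 = 9. HB_3(9) = 3^2. Bump = 16. G_1 = 15.
G_1 = 15. HB_4(15) = 3·4 + 3. Bump = 18. G_2 = 17.
G_2 = 17. HB_5(17) = 3·5 + 2. Bump = 20. G_3 = 19.

2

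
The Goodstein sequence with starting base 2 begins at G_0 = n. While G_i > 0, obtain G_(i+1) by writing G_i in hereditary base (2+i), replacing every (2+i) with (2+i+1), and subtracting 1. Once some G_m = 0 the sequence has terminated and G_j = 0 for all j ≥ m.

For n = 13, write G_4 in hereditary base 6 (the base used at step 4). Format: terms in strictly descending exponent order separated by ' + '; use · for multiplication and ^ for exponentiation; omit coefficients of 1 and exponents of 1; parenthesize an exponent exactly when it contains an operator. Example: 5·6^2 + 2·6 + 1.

6^(6 + 1) + 3·6^3 + 3·6^2 + 3·6 + 1

(0) 13|_2 = 2^(2 + 1) + 2^2 + 1 ↦ 3^(3 + 1) + 3^3 + 1|_3 = 109 ⇒ 108
(1) 108|_3 = 3^(3 + 1) + 3^3 ↦ 4^(4 + 1) + 4^4|_4 = 1280 ⇒ 1279
(2) 1279|_4 = 4^(4 + 1) + 3·4^3 + 3·4^2 + 3·4 + 3 ↦ 5^(5 + 1) + 3·5^3 + 3·5^2 + 3·5 + 3|_5 = 16093 ⇒ 16092
(3) 16092|_5 = 5^(5 + 1) + 3·5^3 + 3·5^2 + 3·5 + 2 ↦ 6^(6 + 1) + 3·6^3 + 3·6^2 + 3·6 + 2|_6 = 280712 ⇒ 280711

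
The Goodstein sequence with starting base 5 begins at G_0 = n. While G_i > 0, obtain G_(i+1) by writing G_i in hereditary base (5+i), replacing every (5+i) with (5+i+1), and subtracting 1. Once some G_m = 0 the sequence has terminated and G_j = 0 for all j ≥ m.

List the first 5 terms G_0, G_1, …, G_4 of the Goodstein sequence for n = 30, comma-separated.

i=0: 30 = 5^2 + 5 (b=5); 5→6: 6^2 + 6 = 42; 42−1 = 41
i=1: 41 = 6^2 + 5 (b=6); 6→7: 7^2 + 5 = 54; 54−1 = 53
i=2: 53 = 7^2 + 4 (b=7); 7→8: 8^2 + 4 = 68; 68−1 = 67
i=3: 67 = 8^2 + 3 (b=8); 8→9: 9^2 + 3 = 84; 84−1 = 83

30, 41, 53, 67, 83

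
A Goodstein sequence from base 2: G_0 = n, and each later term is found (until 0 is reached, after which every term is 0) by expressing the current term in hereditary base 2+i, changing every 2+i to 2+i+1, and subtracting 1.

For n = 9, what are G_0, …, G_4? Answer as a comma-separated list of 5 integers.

9, 81, 1023, 9842, 140743

step 0: 9 = 2^(2 + 1) + 1; sub 3 for 2: 3^(3 + 1) + 1; = 82; G_1 = 82−1 = 81
step 1: 81 = 3^(3 + 1); sub 4 for 3: 4^(4 + 1); = 1024; G_2 = 1024−1 = 1023
step 2: 1023 = 3·4^4 + 3·4^3 + 3·4^2 + 3·4 + 3; sub 5 for 4: 3·5^5 + 3·5^3 + 3·5^2 + 3·5 + 3; = 9843; G_3 = 9843−1 = 9842
step 3: 9842 = 3·5^5 + 3·5^3 + 3·5^2 + 3·5 + 2; sub 6 for 5: 3·6^6 + 3·6^3 + 3·6^2 + 3·6 + 2; = 140744; G_4 = 140744−1 = 140743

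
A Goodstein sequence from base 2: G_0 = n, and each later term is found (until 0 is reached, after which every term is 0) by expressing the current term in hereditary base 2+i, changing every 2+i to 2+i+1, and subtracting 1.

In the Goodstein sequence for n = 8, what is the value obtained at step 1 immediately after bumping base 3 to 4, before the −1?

G_0=8  [base 2] 2^(2 + 1)  →[2↦3]→  3^(3 + 1) = 81  −1 ⇒ G_1=80
G_1=80  [base 3] 2·3^3 + 2·3^2 + 2·3 + 2  →[3↦4]→  2·4^4 + 2·4^2 + 2·4 + 2 = 554  −1 ⇒ G_2=553

554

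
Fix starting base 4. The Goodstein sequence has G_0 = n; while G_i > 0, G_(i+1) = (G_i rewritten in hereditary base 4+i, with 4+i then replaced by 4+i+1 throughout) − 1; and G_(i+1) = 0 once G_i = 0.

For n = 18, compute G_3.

48

[0] 18 ≡ 4^2 + 2 (base 4). Lift 5: 27. −1: 26.
[1] 26 ≡ 5^2 + 1 (base 5). Lift 6: 37. −1: 36.
[2] 36 ≡ 6^2 (base 6). Lift 7: 49. −1: 48.
[3] 48 ≡ 6·7 + 6 (base 7). Lift 8: 54. −1: 53.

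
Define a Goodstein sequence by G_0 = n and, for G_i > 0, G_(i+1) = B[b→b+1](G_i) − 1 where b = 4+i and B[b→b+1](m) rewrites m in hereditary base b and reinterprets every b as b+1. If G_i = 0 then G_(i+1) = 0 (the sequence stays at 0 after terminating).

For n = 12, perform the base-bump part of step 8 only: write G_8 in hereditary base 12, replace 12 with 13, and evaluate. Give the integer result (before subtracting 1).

[0] 12 ≡ 3·4 (base 4). Lift 5: 15. −1: 14.
[1] 14 ≡ 2·5 + 4 (base 5). Lift 6: 16. −1: 15.
[2] 15 ≡ 2·6 + 3 (base 6). Lift 7: 17. −1: 16.
[3] 16 ≡ 2·7 + 2 (base 7). Lift 8: 18. −1: 17.
[4] 17 ≡ 2·8 + 1 (base 8). Lift 9: 19. −1: 18.
[5] 18 ≡ 2·9 (base 9). Lift 10: 20. −1: 19.
[6] 19 ≡ 10 + 9 (base 10). Lift 11: 20. −1: 19.
[7] 19 ≡ 11 + 8 (base 11). Lift 12: 20. −1: 19.

20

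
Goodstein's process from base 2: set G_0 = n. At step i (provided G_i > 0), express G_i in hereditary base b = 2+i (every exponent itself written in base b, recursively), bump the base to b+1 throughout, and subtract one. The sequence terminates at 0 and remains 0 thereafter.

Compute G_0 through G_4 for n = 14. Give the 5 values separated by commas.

G_0 = 14. HB_2(14) = 2^(2 + 1) + 2^2 + 2. Bump = 111. G_1 = 110.
G_1 = 110. HB_3(110) = 3^(3 + 1) + 3^3 + 2. Bump = 1282. G_2 = 1281.
G_2 = 1281. HB_4(1281) = 4^(4 + 1) + 4^4 + 1. Bump = 18751. G_3 = 18750.
G_3 = 18750. HB_5(18750) = 5^(5 + 1) + 5^5. Bump = 326592. G_4 = 326591.

14, 110, 1281, 18750, 326591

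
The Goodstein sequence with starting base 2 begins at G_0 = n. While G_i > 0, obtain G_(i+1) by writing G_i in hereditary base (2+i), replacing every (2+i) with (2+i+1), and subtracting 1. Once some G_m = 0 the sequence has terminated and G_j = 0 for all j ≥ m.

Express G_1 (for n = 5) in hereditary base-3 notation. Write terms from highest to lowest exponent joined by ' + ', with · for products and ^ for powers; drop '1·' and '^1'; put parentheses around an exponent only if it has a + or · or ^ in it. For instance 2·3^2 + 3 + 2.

3^3

step 0: 5 = 2^2 + 1; sub 3 for 2: 3^3 + 1; = 28; G_1 = 28−1 = 27
step 1: 27 = 3^3; sub 4 for 3: 4^4; = 256; G_2 = 256−1 = 255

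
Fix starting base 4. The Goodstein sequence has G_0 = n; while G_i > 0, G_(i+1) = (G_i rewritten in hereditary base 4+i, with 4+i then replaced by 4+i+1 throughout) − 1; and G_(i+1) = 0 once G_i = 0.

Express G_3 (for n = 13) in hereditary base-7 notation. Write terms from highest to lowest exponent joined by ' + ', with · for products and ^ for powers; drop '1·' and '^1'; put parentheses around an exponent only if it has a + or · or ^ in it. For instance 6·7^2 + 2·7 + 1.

2·7 + 4

G_0 = 13. HB_4(13) = 3·4 + 1. Bump = 16. G_1 = 15.
G_1 = 15. HB_5(15) = 3·5. Bump = 18. G_2 = 17.
G_2 = 17. HB_6(17) = 2·6 + 5. Bump = 19. G_3 = 18.
G_3 = 18. HB_7(18) = 2·7 + 4. Bump = 20. G_4 = 19.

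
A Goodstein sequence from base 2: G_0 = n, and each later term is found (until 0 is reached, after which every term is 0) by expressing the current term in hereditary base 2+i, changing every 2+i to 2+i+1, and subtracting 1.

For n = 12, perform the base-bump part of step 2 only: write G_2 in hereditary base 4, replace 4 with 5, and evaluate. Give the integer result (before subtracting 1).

i=0: 12 = 2^(2 + 1) + 2^2 (b=2); 2→3: 3^(3 + 1) + 3^3 = 108; 108−1 = 107
i=1: 107 = 3^(3 + 1) + 2·3^2 + 2·3 + 2 (b=3); 3→4: 4^(4 + 1) + 2·4^2 + 2·4 + 2 = 1066; 1066−1 = 1065
i=2: 1065 = 4^(4 + 1) + 2·4^2 + 2·4 + 1 (b=4); 4→5: 5^(5 + 1) + 2·5^2 + 2·5 + 1 = 15686; 15686−1 = 15685

15686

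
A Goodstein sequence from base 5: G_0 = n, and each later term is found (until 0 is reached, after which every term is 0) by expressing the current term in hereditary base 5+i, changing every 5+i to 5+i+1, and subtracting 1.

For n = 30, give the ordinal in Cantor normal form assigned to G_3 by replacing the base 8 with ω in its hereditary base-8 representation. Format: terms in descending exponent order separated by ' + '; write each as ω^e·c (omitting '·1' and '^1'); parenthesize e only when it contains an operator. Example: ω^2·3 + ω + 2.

[0] 30 ≡ 5^2 + 5 (base 5). Lift 6: 42. −1: 41.
[1] 41 ≡ 6^2 + 5 (base 6). Lift 7: 54. −1: 53.
[2] 53 ≡ 7^2 + 4 (base 7). Lift 8: 68. −1: 67.
[3] 67 ≡ 8^2 + 3 (base 8). Lift 9: 84. −1: 83.

ω^2 + 3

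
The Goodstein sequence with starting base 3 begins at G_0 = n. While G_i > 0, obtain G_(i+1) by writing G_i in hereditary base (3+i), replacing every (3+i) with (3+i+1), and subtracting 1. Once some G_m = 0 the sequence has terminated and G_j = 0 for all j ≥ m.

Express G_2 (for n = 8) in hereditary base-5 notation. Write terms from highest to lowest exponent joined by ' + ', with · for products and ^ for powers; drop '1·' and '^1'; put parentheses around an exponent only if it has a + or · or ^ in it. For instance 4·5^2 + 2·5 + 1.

G_0=8  [base 3] 2·3 + 2  →[3↦4]→  2·4 + 2 = 10  −1 ⇒ G_1=9
G_1=9  [base 4] 2·4 + 1  →[4↦5]→  2·5 + 1 = 11  −1 ⇒ G_2=10
G_2=10  [base 5] 2·5  →[5↦6]→  2·6 = 12  −1 ⇒ G_3=11

2·5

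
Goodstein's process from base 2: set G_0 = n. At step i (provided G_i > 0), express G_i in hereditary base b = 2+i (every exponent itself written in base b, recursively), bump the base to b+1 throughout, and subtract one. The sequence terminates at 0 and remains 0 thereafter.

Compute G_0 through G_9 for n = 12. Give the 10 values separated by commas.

(0) 12|_2 = 2^(2 + 1) + 2^2 ↦ 3^(3 + 1) + 3^3|_3 = 108 ⇒ 107
(1) 107|_3 = 3^(3 + 1) + 2·3^2 + 2·3 + 2 ↦ 4^(4 + 1) + 2·4^2 + 2·4 + 2|_4 = 1066 ⇒ 1065
(2) 1065|_4 = 4^(4 + 1) + 2·4^2 + 2·4 + 1 ↦ 5^(5 + 1) + 2·5^2 + 2·5 + 1|_5 = 15686 ⇒ 15685
(3) 15685|_5 = 5^(5 + 1) + 2·5^2 + 2·5 ↦ 6^(6 + 1) + 2·6^2 + 2·6|_6 = 280020 ⇒ 280019
(4) 280019|_6 = 6^(6 + 1) + 2·6^2 + 6 + 5 ↦ 7^(7 + 1) + 2·7^2 + 7 + 5|_7 = 5764911 ⇒ 5764910
(5) 5764910|_7 = 7^(7 + 1) + 2·7^2 + 7 + 4 ↦ 8^(8 + 1) + 2·8^2 + 8 + 4|_8 = 134217868 ⇒ 134217867
(6) 134217867|_8 = 8^(8 + 1) + 2·8^2 + 8 + 3 ↦ 9^(9 + 1) + 2·9^2 + 9 + 3|_9 = 3486784575 ⇒ 3486784574
(7) 3486784574|_9 = 9^(9 + 1) + 2·9^2 + 9 + 2 ↦ 10^(10 + 1) + 2·10^2 + 10 + 2|_10 = 100000000212 ⇒ 100000000211
(8) 100000000211|_10 = 10^(10 + 1) + 2·10^2 + 10 + 1 ↦ 11^(11 + 1) + 2·11^2 + 11 + 1|_11 = 3138428376975 ⇒ 3138428376974

12, 107, 1065, 15685, 280019, 5764910, 134217867, 3486784574, 100000000211, 3138428376974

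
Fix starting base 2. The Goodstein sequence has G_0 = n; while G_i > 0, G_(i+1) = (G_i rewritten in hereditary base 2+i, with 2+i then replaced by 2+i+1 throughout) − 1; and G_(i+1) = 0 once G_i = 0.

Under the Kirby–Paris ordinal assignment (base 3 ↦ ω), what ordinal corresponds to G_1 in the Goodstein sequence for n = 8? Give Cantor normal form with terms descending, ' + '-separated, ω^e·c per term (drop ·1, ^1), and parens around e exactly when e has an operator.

[0] 8 ≡ 2^(2 + 1) (base 2). Lift 3: 81. −1: 80.
[1] 80 ≡ 2·3^3 + 2·3^2 + 2·3 + 2 (base 3). Lift 4: 554. −1: 553.

ω^ω·2 + ω^2·2 + ω·2 + 2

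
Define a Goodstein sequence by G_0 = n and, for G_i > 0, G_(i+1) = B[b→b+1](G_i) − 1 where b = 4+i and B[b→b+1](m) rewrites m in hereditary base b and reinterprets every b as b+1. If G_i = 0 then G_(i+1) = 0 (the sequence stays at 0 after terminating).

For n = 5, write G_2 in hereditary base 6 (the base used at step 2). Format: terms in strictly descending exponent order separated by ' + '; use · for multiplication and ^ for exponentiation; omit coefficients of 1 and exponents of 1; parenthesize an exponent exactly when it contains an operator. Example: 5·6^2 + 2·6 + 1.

5

(0) 5|_4 = 4 + 1 ↦ 5 + 1|_5 = 6 ⇒ 5
(1) 5|_5 = 5 ↦ 6|_6 = 6 ⇒ 5
(2) 5|_6 = 5 ↦ 5|_7 = 5 ⇒ 4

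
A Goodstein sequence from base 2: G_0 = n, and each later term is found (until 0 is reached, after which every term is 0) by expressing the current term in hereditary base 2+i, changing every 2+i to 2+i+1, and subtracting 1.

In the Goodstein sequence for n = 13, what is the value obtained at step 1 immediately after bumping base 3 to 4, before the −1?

G_0 = 13. HB_2(13) = 2^(2 + 1) + 2^2 + 1. Bump = 109. G_1 = 108.
G_1 = 108. HB_3(108) = 3^(3 + 1) + 3^3. Bump = 1280. G_2 = 1279.

1280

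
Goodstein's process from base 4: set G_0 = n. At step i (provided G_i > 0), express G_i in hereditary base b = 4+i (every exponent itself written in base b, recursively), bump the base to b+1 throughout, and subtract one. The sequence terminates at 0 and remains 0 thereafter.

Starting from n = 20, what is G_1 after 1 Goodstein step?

29

20 —HB4→ 4^2 + 4 —bump→ 5^2 + 5 = 30 —(−1)→ 29
29 —HB5→ 5^2 + 4 —bump→ 6^2 + 4 = 40 —(−1)→ 39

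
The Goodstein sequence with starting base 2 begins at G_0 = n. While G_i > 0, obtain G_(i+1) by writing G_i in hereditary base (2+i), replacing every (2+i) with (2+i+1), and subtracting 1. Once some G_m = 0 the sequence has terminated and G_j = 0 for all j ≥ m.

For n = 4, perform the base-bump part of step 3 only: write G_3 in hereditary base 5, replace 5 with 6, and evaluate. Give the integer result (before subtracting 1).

base 2: 4 = 2^2; at 3: 3^3 = 27; next = 26
base 3: 26 = 2·3^2 + 2·3 + 2; at 4: 2·4^2 + 2·4 + 2 = 42; next = 41
base 4: 41 = 2·4^2 + 2·4 + 1; at 5: 2·5^2 + 2·5 + 1 = 61; next = 60
base 5: 60 = 2·5^2 + 2·5; at 6: 2·6^2 + 2·6 = 84; next = 83

84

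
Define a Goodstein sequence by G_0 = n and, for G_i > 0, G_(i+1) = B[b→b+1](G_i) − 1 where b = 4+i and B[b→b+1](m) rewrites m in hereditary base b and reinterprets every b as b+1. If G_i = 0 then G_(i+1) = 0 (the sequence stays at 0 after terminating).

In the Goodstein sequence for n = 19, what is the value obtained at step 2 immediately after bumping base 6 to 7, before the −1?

50

base 4: 19 = 4^2 + 3; at 5: 5^2 + 3 = 28; next = 27
base 5: 27 = 5^2 + 2; at 6: 6^2 + 2 = 38; next = 37
base 6: 37 = 6^2 + 1; at 7: 7^2 + 1 = 50; next = 49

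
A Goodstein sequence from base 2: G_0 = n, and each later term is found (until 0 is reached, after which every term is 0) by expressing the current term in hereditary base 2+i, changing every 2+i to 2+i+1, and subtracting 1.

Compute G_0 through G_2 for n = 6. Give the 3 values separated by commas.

6, 29, 257

G_0=6  [base 2] 2^2 + 2  →[2↦3]→  3^3 + 3 = 30  −1 ⇒ G_1=29
G_1=29  [base 3] 3^3 + 2  →[3↦4]→  4^4 + 2 = 258  −1 ⇒ G_2=257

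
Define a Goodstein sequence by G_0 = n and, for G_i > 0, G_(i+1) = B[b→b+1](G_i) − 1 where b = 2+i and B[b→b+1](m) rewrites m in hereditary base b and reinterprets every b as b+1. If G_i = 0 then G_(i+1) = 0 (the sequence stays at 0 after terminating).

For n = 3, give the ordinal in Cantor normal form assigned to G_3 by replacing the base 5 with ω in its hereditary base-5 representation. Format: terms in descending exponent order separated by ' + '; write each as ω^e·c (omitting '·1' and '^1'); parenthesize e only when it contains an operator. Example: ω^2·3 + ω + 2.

2

G_0=3  [base 2] 2 + 1  →[2↦3]→  3 + 1 = 4  −1 ⇒ G_1=3
G_1=3  [base 3] 3  →[3↦4]→  4 = 4  −1 ⇒ G_2=3
G_2=3  [base 4] 3  →[4↦5]→  3 = 3  −1 ⇒ G_3=2
G_3=2  [base 5] 2  →[5↦6]→  2 = 2  −1 ⇒ G_4=1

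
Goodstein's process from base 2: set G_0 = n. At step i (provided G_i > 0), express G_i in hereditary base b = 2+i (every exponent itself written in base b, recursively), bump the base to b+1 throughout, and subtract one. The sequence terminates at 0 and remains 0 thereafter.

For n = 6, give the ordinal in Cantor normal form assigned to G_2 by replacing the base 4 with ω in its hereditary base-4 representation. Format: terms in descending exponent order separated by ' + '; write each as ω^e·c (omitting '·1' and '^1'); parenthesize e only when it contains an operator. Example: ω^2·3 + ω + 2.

base 2: 6 = 2^2 + 2; at 3: 3^3 + 3 = 30; next = 29
base 3: 29 = 3^3 + 2; at 4: 4^4 + 2 = 258; next = 257

ω^ω + 1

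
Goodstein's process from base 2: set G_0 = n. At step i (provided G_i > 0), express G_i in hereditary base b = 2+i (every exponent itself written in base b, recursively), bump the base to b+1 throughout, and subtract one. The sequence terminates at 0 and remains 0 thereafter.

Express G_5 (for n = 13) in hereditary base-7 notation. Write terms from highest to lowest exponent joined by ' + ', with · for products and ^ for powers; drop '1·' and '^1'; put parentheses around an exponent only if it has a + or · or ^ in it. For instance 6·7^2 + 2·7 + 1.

base 2: 13 = 2^(2 + 1) + 2^2 + 1; at 3: 3^(3 + 1) + 3^3 + 1 = 109; next = 108
base 3: 108 = 3^(3 + 1) + 3^3; at 4: 4^(4 + 1) + 4^4 = 1280; next = 1279
base 4: 1279 = 4^(4 + 1) + 3·4^3 + 3·4^2 + 3·4 + 3; at 5: 5^(5 + 1) + 3·5^3 + 3·5^2 + 3·5 + 3 = 16093; next = 16092
base 5: 16092 = 5^(5 + 1) + 3·5^3 + 3·5^2 + 3·5 + 2; at 6: 6^(6 + 1) + 3·6^3 + 3·6^2 + 3·6 + 2 = 280712; next = 280711
base 6: 280711 = 6^(6 + 1) + 3·6^3 + 3·6^2 + 3·6 + 1; at 7: 7^(7 + 1) + 3·7^3 + 3·7^2 + 3·7 + 1 = 5765999; next = 5765998

7^(7 + 1) + 3·7^3 + 3·7^2 + 3·7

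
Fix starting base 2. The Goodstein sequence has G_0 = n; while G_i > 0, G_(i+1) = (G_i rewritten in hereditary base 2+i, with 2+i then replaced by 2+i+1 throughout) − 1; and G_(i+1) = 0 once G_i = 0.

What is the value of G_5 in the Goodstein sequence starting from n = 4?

step 0: 4 = 2^2; sub 3 for 2: 3^3; = 27; G_1 = 27−1 = 26
step 1: 26 = 2·3^2 + 2·3 + 2; sub 4 for 3: 2·4^2 + 2·4 + 2; = 42; G_2 = 42−1 = 41
step 2: 41 = 2·4^2 + 2·4 + 1; sub 5 for 4: 2·5^2 + 2·5 + 1; = 61; G_3 = 61−1 = 60
step 3: 60 = 2·5^2 + 2·5; sub 6 for 5: 2·6^2 + 2·6; = 84; G_4 = 84−1 = 83
step 4: 83 = 2·6^2 + 6 + 5; sub 7 for 6: 2·7^2 + 7 + 5; = 110; G_5 = 110−1 = 109
step 5: 109 = 2·7^2 + 7 + 4; sub 8 for 7: 2·8^2 + 8 + 4; = 140; G_6 = 140−1 = 139

109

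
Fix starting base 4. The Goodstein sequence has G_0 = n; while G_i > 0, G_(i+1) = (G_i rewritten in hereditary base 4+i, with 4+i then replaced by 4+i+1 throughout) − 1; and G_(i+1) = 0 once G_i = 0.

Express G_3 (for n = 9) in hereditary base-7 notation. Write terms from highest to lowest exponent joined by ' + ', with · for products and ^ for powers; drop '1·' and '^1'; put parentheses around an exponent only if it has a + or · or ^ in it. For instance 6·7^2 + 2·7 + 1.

step 0: 9 = 2·4 + 1; sub 5 for 4: 2·5 + 1; = 11; G_1 = 11−1 = 10
step 1: 10 = 2·5; sub 6 for 5: 2·6; = 12; G_2 = 12−1 = 11
step 2: 11 = 6 + 5; sub 7 for 6: 7 + 5; = 12; G_3 = 12−1 = 11
step 3: 11 = 7 + 4; sub 8 for 7: 8 + 4; = 12; G_4 = 12−1 = 11

7 + 4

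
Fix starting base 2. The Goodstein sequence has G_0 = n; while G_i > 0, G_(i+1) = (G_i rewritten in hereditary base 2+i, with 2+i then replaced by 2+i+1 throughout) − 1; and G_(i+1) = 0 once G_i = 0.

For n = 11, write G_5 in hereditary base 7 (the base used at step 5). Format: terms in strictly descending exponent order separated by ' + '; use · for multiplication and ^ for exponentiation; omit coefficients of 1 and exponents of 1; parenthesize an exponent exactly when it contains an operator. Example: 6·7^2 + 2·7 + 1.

step 0: 11 = 2^(2 + 1) + 2 + 1; sub 3 for 2: 3^(3 + 1) + 3 + 1; = 85; G_1 = 85−1 = 84
step 1: 84 = 3^(3 + 1) + 3; sub 4 for 3: 4^(4 + 1) + 4; = 1028; G_2 = 1028−1 = 1027
step 2: 1027 = 4^(4 + 1) + 3; sub 5 for 4: 5^(5 + 1) + 3; = 15628; G_3 = 15628−1 = 15627
step 3: 15627 = 5^(5 + 1) + 2; sub 6 for 5: 6^(6 + 1) + 2; = 279938; G_4 = 279938−1 = 279937
step 4: 279937 = 6^(6 + 1) + 1; sub 7 for 6: 7^(7 + 1) + 1; = 5764802; G_5 = 5764802−1 = 5764801

7^(7 + 1)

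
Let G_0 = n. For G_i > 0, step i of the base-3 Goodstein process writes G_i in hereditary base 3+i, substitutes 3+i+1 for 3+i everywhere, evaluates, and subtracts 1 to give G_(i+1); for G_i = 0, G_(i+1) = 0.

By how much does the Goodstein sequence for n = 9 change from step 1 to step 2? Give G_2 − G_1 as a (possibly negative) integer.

2

base 3: 9 = 3^2; at 4: 4^2 = 16; next = 15
base 4: 15 = 3·4 + 3; at 5: 3·5 + 3 = 18; next = 17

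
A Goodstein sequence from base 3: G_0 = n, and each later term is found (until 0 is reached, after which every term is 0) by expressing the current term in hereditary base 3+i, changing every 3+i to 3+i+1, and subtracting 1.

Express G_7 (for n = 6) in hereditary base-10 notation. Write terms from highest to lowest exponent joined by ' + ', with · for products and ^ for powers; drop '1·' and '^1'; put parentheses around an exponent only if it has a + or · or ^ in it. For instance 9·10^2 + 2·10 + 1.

5

[0] 6 ≡ 2·3 (base 3). Lift 4: 8. −1: 7.
[1] 7 ≡ 4 + 3 (base 4). Lift 5: 8. −1: 7.
[2] 7 ≡ 5 + 2 (base 5). Lift 6: 8. −1: 7.
[3] 7 ≡ 6 + 1 (base 6). Lift 7: 8. −1: 7.
[4] 7 ≡ 7 (base 7). Lift 8: 8. −1: 7.
[5] 7 ≡ 7 (base 8). Lift 9: 7. −1: 6.
[6] 6 ≡ 6 (base 9). Lift 10: 6. −1: 5.
[7] 5 ≡ 5 (base 10). Lift 11: 5. −1: 4.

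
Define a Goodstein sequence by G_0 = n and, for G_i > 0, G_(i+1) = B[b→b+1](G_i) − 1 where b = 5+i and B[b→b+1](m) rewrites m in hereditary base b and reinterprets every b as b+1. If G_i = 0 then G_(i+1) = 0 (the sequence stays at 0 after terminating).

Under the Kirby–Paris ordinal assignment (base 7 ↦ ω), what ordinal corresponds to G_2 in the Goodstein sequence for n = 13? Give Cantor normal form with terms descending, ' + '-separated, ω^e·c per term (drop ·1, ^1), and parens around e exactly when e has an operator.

ω·2 + 1

G_0=13  [base 5] 2·5 + 3  →[5↦6]→  2·6 + 3 = 15  −1 ⇒ G_1=14
G_1=14  [base 6] 2·6 + 2  →[6↦7]→  2·7 + 2 = 16  −1 ⇒ G_2=15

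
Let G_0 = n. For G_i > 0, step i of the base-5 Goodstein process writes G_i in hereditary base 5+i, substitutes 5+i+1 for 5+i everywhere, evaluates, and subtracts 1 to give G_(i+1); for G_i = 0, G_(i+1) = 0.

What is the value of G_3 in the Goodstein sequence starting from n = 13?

step 0: 13 = 2·5 + 3; sub 6 for 5: 2·6 + 3; = 15; G_1 = 15−1 = 14
step 1: 14 = 2·6 + 2; sub 7 for 6: 2·7 + 2; = 16; G_2 = 16−1 = 15
step 2: 15 = 2·7 + 1; sub 8 for 7: 2·8 + 1; = 17; G_3 = 17−1 = 16

16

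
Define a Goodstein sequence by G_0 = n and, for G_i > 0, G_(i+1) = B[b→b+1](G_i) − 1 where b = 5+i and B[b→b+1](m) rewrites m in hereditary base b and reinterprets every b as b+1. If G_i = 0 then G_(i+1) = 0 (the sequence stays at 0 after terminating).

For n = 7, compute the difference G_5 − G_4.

-1

base 5: 7 = 5 + 2; at 6: 6 + 2 = 8; next = 7
base 6: 7 = 6 + 1; at 7: 7 + 1 = 8; next = 7
base 7: 7 = 7; at 8: 8 = 8; next = 7
base 8: 7 = 7; at 9: 7 = 7; next = 6
base 9: 6 = 6; at 10: 6 = 6; next = 5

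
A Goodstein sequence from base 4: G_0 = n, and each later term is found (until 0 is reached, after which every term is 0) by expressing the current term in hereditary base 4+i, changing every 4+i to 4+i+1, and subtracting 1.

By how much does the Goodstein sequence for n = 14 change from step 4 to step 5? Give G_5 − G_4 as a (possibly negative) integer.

1

G_0=14  [base 4] 3·4 + 2  →[4↦5]→  3·5 + 2 = 17  −1 ⇒ G_1=16
G_1=16  [base 5] 3·5 + 1  →[5↦6]→  3·6 + 1 = 19  −1 ⇒ G_2=18
G_2=18  [base 6] 3·6  →[6↦7]→  3·7 = 21  −1 ⇒ G_3=20
G_3=20  [base 7] 2·7 + 6  →[7↦8]→  2·8 + 6 = 22  −1 ⇒ G_4=21
G_4=21  [base 8] 2·8 + 5  →[8↦9]→  2·9 + 5 = 23  −1 ⇒ G_5=22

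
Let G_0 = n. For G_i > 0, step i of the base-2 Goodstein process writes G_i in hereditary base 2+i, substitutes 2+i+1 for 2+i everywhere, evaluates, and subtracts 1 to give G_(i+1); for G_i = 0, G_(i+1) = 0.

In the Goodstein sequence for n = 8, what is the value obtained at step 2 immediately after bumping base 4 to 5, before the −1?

6311

base 2: 8 = 2^(2 + 1); at 3: 3^(3 + 1) = 81; next = 80
base 3: 80 = 2·3^3 + 2·3^2 + 2·3 + 2; at 4: 2·4^4 + 2·4^2 + 2·4 + 2 = 554; next = 553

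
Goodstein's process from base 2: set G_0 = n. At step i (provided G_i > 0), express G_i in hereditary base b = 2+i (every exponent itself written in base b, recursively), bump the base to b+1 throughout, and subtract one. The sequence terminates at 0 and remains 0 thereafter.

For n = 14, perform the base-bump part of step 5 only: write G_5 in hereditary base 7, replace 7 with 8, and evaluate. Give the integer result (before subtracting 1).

134404972

(0) 14|_2 = 2^(2 + 1) + 2^2 + 2 ↦ 3^(3 + 1) + 3^3 + 3|_3 = 111 ⇒ 110
(1) 110|_3 = 3^(3 + 1) + 3^3 + 2 ↦ 4^(4 + 1) + 4^4 + 2|_4 = 1282 ⇒ 1281
(2) 1281|_4 = 4^(4 + 1) + 4^4 + 1 ↦ 5^(5 + 1) + 5^5 + 1|_5 = 18751 ⇒ 18750
(3) 18750|_5 = 5^(5 + 1) + 5^5 ↦ 6^(6 + 1) + 6^6|_6 = 326592 ⇒ 326591
(4) 326591|_6 = 6^(6 + 1) + 5·6^5 + 5·6^4 + 5·6^3 + 5·6^2 + 5·6 + 5 ↦ 7^(7 + 1) + 5·7^5 + 5·7^4 + 5·7^3 + 5·7^2 + 5·7 + 5|_7 = 5862841 ⇒ 5862840
(5) 5862840|_7 = 7^(7 + 1) + 5·7^5 + 5·7^4 + 5·7^3 + 5·7^2 + 5·7 + 4 ↦ 8^(8 + 1) + 5·8^5 + 5·8^4 + 5·8^3 + 5·8^2 + 5·8 + 4|_8 = 134404972 ⇒ 134404971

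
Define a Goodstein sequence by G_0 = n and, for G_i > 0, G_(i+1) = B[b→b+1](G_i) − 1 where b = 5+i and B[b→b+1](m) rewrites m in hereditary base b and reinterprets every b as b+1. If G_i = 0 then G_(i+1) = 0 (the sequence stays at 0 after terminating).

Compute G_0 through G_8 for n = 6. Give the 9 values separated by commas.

6, 6, 6, 5, 4, 3, 2, 1, 0

G_0 = 6. HB_5(6) = 5 + 1. Bump = 7. G_1 = 6.
G_1 = 6. HB_6(6) = 6. Bump = 7. G_2 = 6.
G_2 = 6. HB_7(6) = 6. Bump = 6. G_3 = 5.
G_3 = 5. HB_8(5) = 5. Bump = 5. G_4 = 4.
G_4 = 4. HB_9(4) = 4. Bump = 4. G_5 = 3.
G_5 = 3. HB_10(3) = 3. Bump = 3. G_6 = 2.
G_6 = 2. HB_11(2) = 2. Bump = 2. G_7 = 1.
G_7 = 1. HB_12(1) = 1. Bump = 1. G_8 = 0.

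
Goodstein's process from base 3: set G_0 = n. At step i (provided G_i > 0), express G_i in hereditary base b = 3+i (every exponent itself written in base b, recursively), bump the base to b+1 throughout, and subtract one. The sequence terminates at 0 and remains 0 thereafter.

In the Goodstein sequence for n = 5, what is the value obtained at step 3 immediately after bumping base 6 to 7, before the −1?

base 3: 5 = 3 + 2; at 4: 4 + 2 = 6; next = 5
base 4: 5 = 4 + 1; at 5: 5 + 1 = 6; next = 5
base 5: 5 = 5; at 6: 6 = 6; next = 5
base 6: 5 = 5; at 7: 5 = 5; next = 4

5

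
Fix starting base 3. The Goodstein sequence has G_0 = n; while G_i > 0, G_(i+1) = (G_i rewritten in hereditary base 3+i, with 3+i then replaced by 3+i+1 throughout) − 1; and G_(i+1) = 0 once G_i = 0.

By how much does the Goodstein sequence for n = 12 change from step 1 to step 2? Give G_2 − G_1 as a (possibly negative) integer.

8

i=0: 12 = 3^2 + 3 (b=3); 3→4: 4^2 + 4 = 20; 20−1 = 19
i=1: 19 = 4^2 + 3 (b=4); 4→5: 5^2 + 3 = 28; 28−1 = 27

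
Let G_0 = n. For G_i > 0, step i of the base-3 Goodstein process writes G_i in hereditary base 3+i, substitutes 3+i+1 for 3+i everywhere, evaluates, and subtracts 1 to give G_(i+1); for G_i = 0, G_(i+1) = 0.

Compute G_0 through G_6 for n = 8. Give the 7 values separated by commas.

[0] 8 ≡ 2·3 + 2 (base 3). Lift 4: 10. −1: 9.
[1] 9 ≡ 2·4 + 1 (base 4). Lift 5: 11. −1: 10.
[2] 10 ≡ 2·5 (base 5). Lift 6: 12. −1: 11.
[3] 11 ≡ 6 + 5 (base 6). Lift 7: 12. −1: 11.
[4] 11 ≡ 7 + 4 (base 7). Lift 8: 12. −1: 11.
[5] 11 ≡ 8 + 3 (base 8). Lift 9: 12. −1: 11.

8, 9, 10, 11, 11, 11, 11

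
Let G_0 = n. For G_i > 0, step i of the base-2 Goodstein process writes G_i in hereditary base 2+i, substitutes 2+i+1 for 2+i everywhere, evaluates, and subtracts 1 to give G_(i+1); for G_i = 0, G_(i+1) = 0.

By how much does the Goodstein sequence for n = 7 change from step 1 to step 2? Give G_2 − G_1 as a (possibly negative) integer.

base 2: 7 = 2^2 + 2 + 1; at 3: 3^3 + 3 + 1 = 31; next = 30
base 3: 30 = 3^3 + 3; at 4: 4^4 + 4 = 260; next = 259

229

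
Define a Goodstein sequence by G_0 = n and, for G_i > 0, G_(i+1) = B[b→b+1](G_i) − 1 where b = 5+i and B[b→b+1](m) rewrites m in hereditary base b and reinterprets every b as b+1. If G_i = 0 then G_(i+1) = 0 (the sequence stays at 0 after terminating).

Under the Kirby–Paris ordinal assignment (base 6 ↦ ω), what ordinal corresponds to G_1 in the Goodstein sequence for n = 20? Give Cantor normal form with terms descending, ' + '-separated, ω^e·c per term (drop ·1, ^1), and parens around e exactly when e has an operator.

ω·3 + 5

(0) 20|_5 = 4·5 ↦ 4·6|_6 = 24 ⇒ 23
(1) 23|_6 = 3·6 + 5 ↦ 3·7 + 5|_7 = 26 ⇒ 25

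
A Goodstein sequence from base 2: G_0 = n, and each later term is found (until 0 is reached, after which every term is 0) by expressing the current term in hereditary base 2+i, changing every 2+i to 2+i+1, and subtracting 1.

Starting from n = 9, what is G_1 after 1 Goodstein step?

9 —HB2→ 2^(2 + 1) + 1 —bump→ 3^(3 + 1) + 1 = 82 —(−1)→ 81
81 —HB3→ 3^(3 + 1) —bump→ 4^(4 + 1) = 1024 —(−1)→ 1023

81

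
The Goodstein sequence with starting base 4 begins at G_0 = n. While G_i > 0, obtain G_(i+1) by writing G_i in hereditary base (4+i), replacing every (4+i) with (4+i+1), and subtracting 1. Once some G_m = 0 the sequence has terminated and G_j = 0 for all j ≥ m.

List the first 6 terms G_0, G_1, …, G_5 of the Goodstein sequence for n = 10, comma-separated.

(0) 10|_4 = 2·4 + 2 ↦ 2·5 + 2|_5 = 12 ⇒ 11
(1) 11|_5 = 2·5 + 1 ↦ 2·6 + 1|_6 = 13 ⇒ 12
(2) 12|_6 = 2·6 ↦ 2·7|_7 = 14 ⇒ 13
(3) 13|_7 = 7 + 6 ↦ 8 + 6|_8 = 14 ⇒ 13
(4) 13|_8 = 8 + 5 ↦ 9 + 5|_9 = 14 ⇒ 13

10, 11, 12, 13, 13, 13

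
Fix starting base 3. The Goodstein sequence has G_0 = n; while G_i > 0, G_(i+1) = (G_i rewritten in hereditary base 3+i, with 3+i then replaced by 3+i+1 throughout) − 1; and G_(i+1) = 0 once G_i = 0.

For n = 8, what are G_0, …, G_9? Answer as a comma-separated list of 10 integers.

8, 9, 10, 11, 11, 11, 11, 11, 11, 11

base 3: 8 = 2·3 + 2; at 4: 2·4 + 2 = 10; next = 9
base 4: 9 = 2·4 + 1; at 5: 2·5 + 1 = 11; next = 10
base 5: 10 = 2·5; at 6: 2·6 = 12; next = 11
base 6: 11 = 6 + 5; at 7: 7 + 5 = 12; next = 11
base 7: 11 = 7 + 4; at 8: 8 + 4 = 12; next = 11
base 8: 11 = 8 + 3; at 9: 9 + 3 = 12; next = 11
base 9: 11 = 9 + 2; at 10: 10 + 2 = 12; next = 11
base 10: 11 = 10 + 1; at 11: 11 + 1 = 12; next = 11
base 11: 11 = 11; at 12: 12 = 12; next = 11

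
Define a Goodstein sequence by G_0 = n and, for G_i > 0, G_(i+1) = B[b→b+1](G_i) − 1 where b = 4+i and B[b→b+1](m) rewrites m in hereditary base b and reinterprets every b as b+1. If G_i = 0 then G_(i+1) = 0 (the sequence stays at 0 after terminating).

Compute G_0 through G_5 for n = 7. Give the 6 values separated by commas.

G_0 = 7. HB_4(7) = 4 + 3. Bump = 8. G_1 = 7.
G_1 = 7. HB_5(7) = 5 + 2. Bump = 8. G_2 = 7.
G_2 = 7. HB_6(7) = 6 + 1. Bump = 8. G_3 = 7.
G_3 = 7. HB_7(7) = 7. Bump = 8. G_4 = 7.
G_4 = 7. HB_8(7) = 7. Bump = 7. G_5 = 6.

7, 7, 7, 7, 7, 6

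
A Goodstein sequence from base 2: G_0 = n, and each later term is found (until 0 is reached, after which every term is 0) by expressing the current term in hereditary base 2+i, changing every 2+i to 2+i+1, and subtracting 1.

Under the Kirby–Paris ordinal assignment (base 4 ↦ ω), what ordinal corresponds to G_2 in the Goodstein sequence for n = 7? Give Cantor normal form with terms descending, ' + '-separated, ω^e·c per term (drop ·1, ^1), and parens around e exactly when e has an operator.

ω^ω + 3

G_0=7  [base 2] 2^2 + 2 + 1  →[2↦3]→  3^3 + 3 + 1 = 31  −1 ⇒ G_1=30
G_1=30  [base 3] 3^3 + 3  →[3↦4]→  4^4 + 4 = 260  −1 ⇒ G_2=259
G_2=259  [base 4] 4^4 + 3  →[4↦5]→  5^5 + 3 = 3128  −1 ⇒ G_3=3127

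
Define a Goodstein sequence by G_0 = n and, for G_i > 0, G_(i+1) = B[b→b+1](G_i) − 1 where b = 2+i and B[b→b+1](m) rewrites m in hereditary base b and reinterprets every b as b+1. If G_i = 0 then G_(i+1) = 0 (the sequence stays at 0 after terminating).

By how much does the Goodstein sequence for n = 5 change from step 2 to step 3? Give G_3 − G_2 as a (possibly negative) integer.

212

G_0=5  [base 2] 2^2 + 1  →[2↦3]→  3^3 + 1 = 28  −1 ⇒ G_1=27
G_1=27  [base 3] 3^3  →[3↦4]→  4^4 = 256  −1 ⇒ G_2=255
G_2=255  [base 4] 3·4^3 + 3·4^2 + 3·4 + 3  →[4↦5]→  3·5^3 + 3·5^2 + 3·5 + 3 = 468  −1 ⇒ G_3=467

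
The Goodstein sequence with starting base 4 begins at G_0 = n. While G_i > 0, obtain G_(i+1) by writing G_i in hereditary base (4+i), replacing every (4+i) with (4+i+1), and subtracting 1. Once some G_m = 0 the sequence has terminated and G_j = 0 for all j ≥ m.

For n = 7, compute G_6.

5

step 0: 7 = 4 + 3; sub 5 for 4: 5 + 3; = 8; G_1 = 8−1 = 7
step 1: 7 = 5 + 2; sub 6 for 5: 6 + 2; = 8; G_2 = 8−1 = 7
step 2: 7 = 6 + 1; sub 7 for 6: 7 + 1; = 8; G_3 = 8−1 = 7
step 3: 7 = 7; sub 8 for 7: 8; = 8; G_4 = 8−1 = 7
step 4: 7 = 7; sub 9 for 8: 7; = 7; G_5 = 7−1 = 6
step 5: 6 = 6; sub 10 for 9: 6; = 6; G_6 = 6−1 = 5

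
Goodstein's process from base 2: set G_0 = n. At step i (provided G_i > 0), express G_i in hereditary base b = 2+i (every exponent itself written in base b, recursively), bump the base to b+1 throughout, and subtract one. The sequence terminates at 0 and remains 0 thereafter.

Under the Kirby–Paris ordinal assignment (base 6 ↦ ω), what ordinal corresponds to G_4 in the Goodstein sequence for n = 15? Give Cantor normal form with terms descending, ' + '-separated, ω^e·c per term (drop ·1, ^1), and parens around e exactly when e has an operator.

ω^(ω + 1) + ω^ω + 1

base 2: 15 = 2^(2 + 1) + 2^2 + 2 + 1; at 3: 3^(3 + 1) + 3^3 + 3 + 1 = 112; next = 111
base 3: 111 = 3^(3 + 1) + 3^3 + 3; at 4: 4^(4 + 1) + 4^4 + 4 = 1284; next = 1283
base 4: 1283 = 4^(4 + 1) + 4^4 + 3; at 5: 5^(5 + 1) + 5^5 + 3 = 18753; next = 18752
base 5: 18752 = 5^(5 + 1) + 5^5 + 2; at 6: 6^(6 + 1) + 6^6 + 2 = 326594; next = 326593
base 6: 326593 = 6^(6 + 1) + 6^6 + 1; at 7: 7^(7 + 1) + 7^7 + 1 = 6588345; next = 6588344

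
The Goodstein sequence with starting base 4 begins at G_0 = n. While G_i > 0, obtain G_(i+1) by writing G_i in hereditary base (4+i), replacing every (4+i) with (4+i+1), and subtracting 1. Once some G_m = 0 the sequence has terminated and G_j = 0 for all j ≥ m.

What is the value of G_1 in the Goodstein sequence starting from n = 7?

7 —HB4→ 4 + 3 —bump→ 5 + 3 = 8 —(−1)→ 7
7 —HB5→ 5 + 2 —bump→ 6 + 2 = 8 —(−1)→ 7

7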